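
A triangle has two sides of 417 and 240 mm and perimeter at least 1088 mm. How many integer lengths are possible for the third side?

226

Triangle inequality: 177 < x < 657. Perimeter ≥ 1088 gives x ≥ 1088 − 417 − 240 = 431.
So 431 ≤ x < 657; integers 431 through 656: 226 values.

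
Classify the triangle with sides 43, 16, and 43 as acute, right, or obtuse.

acute

Compare the square of the longest side to the sum of squares of the other two: 16² + 43² = 2105 > 1849 = 43².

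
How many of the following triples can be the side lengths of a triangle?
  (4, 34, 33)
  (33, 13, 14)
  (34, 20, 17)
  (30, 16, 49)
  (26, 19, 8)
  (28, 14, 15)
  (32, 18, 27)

(4,33,34): 4+33 > 34 → valid
(13,14,33): 13+14 ≤ 33 → not valid
(17,20,34): 17+20 > 34 → valid
(16,30,49): 16+30 ≤ 49 → not valid
(8,19,26): 8+19 > 26 → valid
(14,15,28): 14+15 > 28 → valid
(18,27,32): 18+27 > 32 → valid
5 of the 7 triples form a triangle.

5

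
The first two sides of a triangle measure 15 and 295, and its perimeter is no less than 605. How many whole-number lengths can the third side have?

15

Triangle inequality: 280 < x < 310. Perimeter ≥ 605 gives x ≥ 605 − 15 − 295 = 295.
So 295 ≤ x < 310; integers 295 through 309: 15 values.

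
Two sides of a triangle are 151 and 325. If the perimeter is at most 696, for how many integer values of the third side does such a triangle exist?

Triangle inequality: 174 < x < 476. Perimeter ≤ 696 gives x ≤ 696 − 151 − 325 = 220.
So 174 < x ≤ 220; integers 175 through 220: 46 values.

46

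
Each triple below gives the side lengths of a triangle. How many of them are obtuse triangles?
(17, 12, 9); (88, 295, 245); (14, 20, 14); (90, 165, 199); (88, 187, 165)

4

(17,12,9): 9²+12² = 225 < 289 = 17² → obtuse
(88,295,245): 88²+245² = 67769 < 87025 = 295² → obtuse
(14,20,14): 14²+14² = 392 < 400 = 20² → obtuse
(90,165,199): 90²+165² = 35325 < 39601 = 199² → obtuse
(88,187,165): 88²+165² = 34969 = 187² → right
4 of the 5 are obtuse.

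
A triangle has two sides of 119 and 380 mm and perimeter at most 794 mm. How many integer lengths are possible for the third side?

Triangle inequality: 261 < x < 499. Perimeter ≤ 794 gives x ≤ 794 − 119 − 380 = 295.
So 261 < x ≤ 295; integers 262 through 295: 34 values.

34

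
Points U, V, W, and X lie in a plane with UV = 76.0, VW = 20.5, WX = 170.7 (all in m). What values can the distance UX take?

74.2 ≤ UX ≤ 267.2 m

The maximum is all hops collinear in one direction: 76.0 + 20.5 + 170.7 = 267.2.
The longest hop is 170.7; the others sum to 96.5. Folding the others back against it leaves at least 170.7 − 96.5 = 74.2.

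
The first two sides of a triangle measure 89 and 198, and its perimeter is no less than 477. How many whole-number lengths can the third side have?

Triangle inequality: 109 < x < 287. Perimeter ≥ 477 gives x ≥ 477 − 89 − 198 = 190.
So 190 ≤ x < 287; integers 190 through 286: 97 values.

97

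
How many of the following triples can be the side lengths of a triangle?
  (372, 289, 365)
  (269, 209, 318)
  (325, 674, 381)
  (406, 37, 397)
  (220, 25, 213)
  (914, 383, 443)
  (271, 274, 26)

6

(289,365,372): 289+365 > 372 → valid
(209,269,318): 209+269 > 318 → valid
(325,381,674): 325+381 > 674 → valid
(37,397,406): 37+397 > 406 → valid
(25,213,220): 25+213 > 220 → valid
(383,443,914): 383+443 ≤ 914 → not valid
(26,271,274): 26+271 > 274 → valid
6 of the 7 triples form a triangle.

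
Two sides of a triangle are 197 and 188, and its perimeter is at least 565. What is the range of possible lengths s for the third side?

Triangle inequality alone gives 9 < s < 385.
The perimeter condition gives s ≥ 565 − 197 − 188 = 180.
Intersecting the two: 180 ≤ s < 385.

180 ≤ s < 385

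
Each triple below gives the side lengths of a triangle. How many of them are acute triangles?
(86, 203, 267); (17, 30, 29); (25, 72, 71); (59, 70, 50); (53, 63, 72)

(86,203,267): 86²+203² = 48605 < 71289 = 267² → obtuse
(17,30,29): 17²+29² = 1130 > 900 = 30² → acute
(25,72,71): 25²+71² = 5666 > 5184 = 72² → acute
(59,70,50): 50²+59² = 5981 > 4900 = 70² → acute
(53,63,72): 53²+63² = 6778 > 5184 = 72² → acute
4 of the 5 are acute.

4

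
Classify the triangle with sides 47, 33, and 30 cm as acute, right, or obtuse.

obtuse

Compare the square of the longest side to the sum of squares of the other two: 30² + 33² = 1989 < 2209 = 47².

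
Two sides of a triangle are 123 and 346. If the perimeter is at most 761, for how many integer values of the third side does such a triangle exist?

Triangle inequality: 223 < x < 469. Perimeter ≤ 761 gives x ≤ 761 − 123 − 346 = 292.
So 223 < x ≤ 292; integers 224 through 292: 69 values.

69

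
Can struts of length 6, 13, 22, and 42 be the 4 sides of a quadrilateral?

No

For a quadrilateral, each side must be shorter than the sum of the others.
Here the longest side is 42, but the remaining 3 sides sum to only 41.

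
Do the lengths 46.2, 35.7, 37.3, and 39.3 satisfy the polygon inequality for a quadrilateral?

A quadrilateral exists iff every side is shorter than the sum of the others — equivalently, the longest side is less than the sum of the rest.
Longest side 46.2 < 112.3 (sum of the remaining 3), so yes.

Yes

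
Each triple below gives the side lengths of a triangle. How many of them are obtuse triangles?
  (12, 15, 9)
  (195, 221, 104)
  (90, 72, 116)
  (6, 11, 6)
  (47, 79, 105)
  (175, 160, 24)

4

(12,15,9): 9²+12² = 225 = 15² → right
(195,221,104): 104²+195² = 48841 = 221² → right
(90,72,116): 72²+90² = 13284 < 13456 = 116² → obtuse
(6,11,6): 6²+6² = 72 < 121 = 11² → obtuse
(47,79,105): 47²+79² = 8450 < 11025 = 105² → obtuse
(175,160,24): 24²+160² = 26176 < 30625 = 175² → obtuse
4 of the 6 are obtuse.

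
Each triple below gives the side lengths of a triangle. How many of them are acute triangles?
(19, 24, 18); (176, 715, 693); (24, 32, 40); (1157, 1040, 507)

1

(19,24,18): 18²+19² = 685 > 576 = 24² → acute
(176,715,693): 176²+693² = 511225 = 715² → right
(24,32,40): 24²+32² = 1600 = 40² → right
(1157,1040,507): 507²+1040² = 1338649 = 1157² → right
1 of the 4 is acute.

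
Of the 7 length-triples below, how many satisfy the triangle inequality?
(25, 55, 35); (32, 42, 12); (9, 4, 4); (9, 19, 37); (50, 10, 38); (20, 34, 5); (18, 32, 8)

(25,35,55): 25+35 > 55 → valid
(12,32,42): 12+32 > 42 → valid
(4,4,9): 4+4 ≤ 9 → not valid
(9,19,37): 9+19 ≤ 37 → not valid
(10,38,50): 10+38 ≤ 50 → not valid
(5,20,34): 5+20 ≤ 34 → not valid
(8,18,32): 8+18 ≤ 32 → not valid
2 of the 7 triples form a triangle.

2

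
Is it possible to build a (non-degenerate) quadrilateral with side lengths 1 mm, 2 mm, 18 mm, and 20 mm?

A quadrilateral exists iff every side is shorter than the sum of the others — equivalently, the longest side is less than the sum of the rest.
Longest side 20 < 21 (sum of the remaining 3), so yes.

Yes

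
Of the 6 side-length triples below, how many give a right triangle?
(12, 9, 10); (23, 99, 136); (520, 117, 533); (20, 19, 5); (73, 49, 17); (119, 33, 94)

1

(12,9,10): 9²+10² = 181 > 144 = 12² → acute
(23,99,136): 23+99 ≤ 136, not a triangle
(520,117,533): 117²+520² = 284089 = 533² → right
(20,19,5): 5²+19² = 386 < 400 = 20² → obtuse
(73,49,17): 17+49 ≤ 73, not a triangle
(119,33,94): 33²+94² = 9925 < 14161 = 119² → obtuse
1 of the 6 is right.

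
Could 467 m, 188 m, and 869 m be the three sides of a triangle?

No

The longest side is 869, but the other two sum to only 655.
655 < 869, so the triangle inequality fails.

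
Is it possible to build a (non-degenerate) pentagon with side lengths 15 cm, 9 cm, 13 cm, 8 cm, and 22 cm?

A pentagon exists iff every side is shorter than the sum of the others — equivalently, the longest side is less than the sum of the rest.
Longest side 22 < 45 (sum of the remaining 4), so yes.

Yes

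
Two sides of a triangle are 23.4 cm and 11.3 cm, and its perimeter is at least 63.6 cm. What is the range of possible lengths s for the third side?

28.9 ≤ s < 34.7 cm

Triangle inequality alone gives 12.1 < s < 34.7.
The perimeter condition gives s ≥ 63.6 − 23.4 − 11.3 = 28.9.
Intersecting the two: 28.9 ≤ s < 34.7.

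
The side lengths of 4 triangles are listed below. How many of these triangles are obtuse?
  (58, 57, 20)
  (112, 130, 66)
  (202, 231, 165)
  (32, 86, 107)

1

(58,57,20): 20²+57² = 3649 > 3364 = 58² → acute
(112,130,66): 66²+112² = 16900 = 130² → right
(202,231,165): 165²+202² = 68029 > 53361 = 231² → acute
(32,86,107): 32²+86² = 8420 < 11449 = 107² → obtuse
1 of the 4 is obtuse.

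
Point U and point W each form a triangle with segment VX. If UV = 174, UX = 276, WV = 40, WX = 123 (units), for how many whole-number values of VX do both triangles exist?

60

From triangle UVX: 102 < VX < 450.
From triangle WVX: 83 < VX < 163.
Intersection: 102 < VX < 163, so integers 103 through 162: 60 values.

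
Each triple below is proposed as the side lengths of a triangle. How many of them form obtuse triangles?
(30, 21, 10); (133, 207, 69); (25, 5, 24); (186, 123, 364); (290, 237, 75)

3

(30,21,10): 10²+21² = 541 < 900 = 30² → obtuse
(133,207,69): 69+133 ≤ 207, not a triangle
(25,5,24): 5²+24² = 601 < 625 = 25² → obtuse
(186,123,364): 123+186 ≤ 364, not a triangle
(290,237,75): 75²+237² = 61794 < 84100 = 290² → obtuse
3 of the 5 are obtuse.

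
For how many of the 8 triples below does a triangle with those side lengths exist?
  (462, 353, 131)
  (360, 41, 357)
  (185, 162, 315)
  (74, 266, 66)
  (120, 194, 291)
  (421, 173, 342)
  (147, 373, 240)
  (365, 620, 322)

(131,353,462): 131+353 > 462 → valid
(41,357,360): 41+357 > 360 → valid
(162,185,315): 162+185 > 315 → valid
(66,74,266): 66+74 ≤ 266 → not valid
(120,194,291): 120+194 > 291 → valid
(173,342,421): 173+342 > 421 → valid
(147,240,373): 147+240 > 373 → valid
(322,365,620): 322+365 > 620 → valid
7 of the 8 triples form a triangle.

7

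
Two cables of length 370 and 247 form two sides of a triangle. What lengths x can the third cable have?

123 < x < 617

By the triangle inequality, x must be less than 370 + 247 = 617 and greater than |370 − 247| = 123.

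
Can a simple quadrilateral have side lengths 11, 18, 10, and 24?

A quadrilateral exists iff every side is shorter than the sum of the others — equivalently, the longest side is less than the sum of the rest.
Longest side 24 < 39 (sum of the remaining 3), so yes.

Yes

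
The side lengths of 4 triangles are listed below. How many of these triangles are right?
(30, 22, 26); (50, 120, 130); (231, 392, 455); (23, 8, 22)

(30,22,26): 22²+26² = 1160 > 900 = 30² → acute
(50,120,130): 50²+120² = 16900 = 130² → right
(231,392,455): 231²+392² = 207025 = 455² → right
(23,8,22): 8²+22² = 548 > 529 = 23² → acute
2 of the 4 are right.

2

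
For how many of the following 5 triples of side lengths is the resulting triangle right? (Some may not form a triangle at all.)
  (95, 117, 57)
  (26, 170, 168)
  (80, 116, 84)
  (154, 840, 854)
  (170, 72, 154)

(95,117,57): 57²+95² = 12274 < 13689 = 117² → obtuse
(26,170,168): 26²+168² = 28900 = 170² → right
(80,116,84): 80²+84² = 13456 = 116² → right
(154,840,854): 154²+840² = 729316 = 854² → right
(170,72,154): 72²+154² = 28900 = 170² → right
4 of the 5 are right.

4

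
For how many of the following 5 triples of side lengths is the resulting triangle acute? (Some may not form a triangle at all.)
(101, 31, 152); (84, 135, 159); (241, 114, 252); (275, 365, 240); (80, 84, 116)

1

(101,31,152): 31+101 ≤ 152, not a triangle
(84,135,159): 84²+135² = 25281 = 159² → right
(241,114,252): 114²+241² = 71077 > 63504 = 252² → acute
(275,365,240): 240²+275² = 133225 = 365² → right
(80,84,116): 80²+84² = 13456 = 116² → right
1 of the 5 is acute.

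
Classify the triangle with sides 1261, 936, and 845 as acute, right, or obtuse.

right

Compare the square of the longest side to the sum of squares of the other two: 845² + 936² = 1590121 = 1261².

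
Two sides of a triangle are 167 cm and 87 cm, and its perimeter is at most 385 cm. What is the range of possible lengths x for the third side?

Triangle inequality alone gives 80 < x < 254.
The perimeter condition gives x ≤ 385 − 167 − 87 = 131.
Intersecting the two: 80 < x ≤ 131.

80 < x ≤ 131 cm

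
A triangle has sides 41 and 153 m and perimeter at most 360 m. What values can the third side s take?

112 < s ≤ 166 m

Triangle inequality alone gives 112 < s < 194.
The perimeter condition gives s ≤ 360 − 41 − 153 = 166.
Intersecting the two: 112 < s ≤ 166.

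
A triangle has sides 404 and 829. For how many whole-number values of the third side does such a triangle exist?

The third side lies in the open interval (425, 1233).
Integers from 426 to 1232 inclusive: 1232 − 426 + 1 = 807.

807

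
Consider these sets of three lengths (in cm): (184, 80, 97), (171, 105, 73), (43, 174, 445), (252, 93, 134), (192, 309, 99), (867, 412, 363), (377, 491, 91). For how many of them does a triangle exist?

(80,97,184): 80+97 ≤ 184 → not valid
(73,105,171): 73+105 > 171 → valid
(43,174,445): 43+174 ≤ 445 → not valid
(93,134,252): 93+134 ≤ 252 → not valid
(99,192,309): 99+192 ≤ 309 → not valid
(363,412,867): 363+412 ≤ 867 → not valid
(91,377,491): 91+377 ≤ 491 → not valid
1 of the 7 triples forms a triangle.

1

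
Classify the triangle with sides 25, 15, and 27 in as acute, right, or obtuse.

Compare the square of the longest side to the sum of squares of the other two: 15² + 25² = 850 > 729 = 27².

acute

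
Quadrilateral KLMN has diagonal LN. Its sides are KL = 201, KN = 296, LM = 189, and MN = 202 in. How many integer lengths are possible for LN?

295

From triangle KLN: 95 < LN < 497.
From triangle MLN: 13 < LN < 391.
Intersection: 95 < LN < 391, so integers 96 through 390: 295 values.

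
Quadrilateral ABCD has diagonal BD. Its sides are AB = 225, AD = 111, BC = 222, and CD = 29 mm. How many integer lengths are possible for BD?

From triangle ABD: 114 < BD < 336.
From triangle CBD: 193 < BD < 251.
Intersection: 193 < BD < 251, so integers 194 through 250: 57 values.

57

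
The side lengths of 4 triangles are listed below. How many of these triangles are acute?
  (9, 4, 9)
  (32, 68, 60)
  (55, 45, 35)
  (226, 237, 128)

(9,4,9): 4²+9² = 97 > 81 = 9² → acute
(32,68,60): 32²+60² = 4624 = 68² → right
(55,45,35): 35²+45² = 3250 > 3025 = 55² → acute
(226,237,128): 128²+226² = 67460 > 56169 = 237² → acute
3 of the 4 are acute.

3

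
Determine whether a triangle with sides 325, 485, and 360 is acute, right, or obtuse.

right

Compare the square of the longest side to the sum of squares of the other two: 325² + 360² = 235225 = 485².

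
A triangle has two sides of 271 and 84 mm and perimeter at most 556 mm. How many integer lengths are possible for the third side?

Triangle inequality: 187 < x < 355. Perimeter ≤ 556 gives x ≤ 556 − 271 − 84 = 201.
So 187 < x ≤ 201; integers 188 through 201: 14 values.

14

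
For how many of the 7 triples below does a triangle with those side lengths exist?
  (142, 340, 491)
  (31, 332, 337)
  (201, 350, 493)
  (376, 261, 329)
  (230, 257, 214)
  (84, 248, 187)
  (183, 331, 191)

6

(142,340,491): 142+340 ≤ 491 → not valid
(31,332,337): 31+332 > 337 → valid
(201,350,493): 201+350 > 493 → valid
(261,329,376): 261+329 > 376 → valid
(214,230,257): 214+230 > 257 → valid
(84,187,248): 84+187 > 248 → valid
(183,191,331): 183+191 > 331 → valid
6 of the 7 triples form a triangle.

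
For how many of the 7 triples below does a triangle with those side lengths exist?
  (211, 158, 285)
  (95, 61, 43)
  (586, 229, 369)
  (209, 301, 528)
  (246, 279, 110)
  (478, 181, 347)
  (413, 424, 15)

6

(158,211,285): 158+211 > 285 → valid
(43,61,95): 43+61 > 95 → valid
(229,369,586): 229+369 > 586 → valid
(209,301,528): 209+301 ≤ 528 → not valid
(110,246,279): 110+246 > 279 → valid
(181,347,478): 181+347 > 478 → valid
(15,413,424): 15+413 > 424 → valid
6 of the 7 triples form a triangle.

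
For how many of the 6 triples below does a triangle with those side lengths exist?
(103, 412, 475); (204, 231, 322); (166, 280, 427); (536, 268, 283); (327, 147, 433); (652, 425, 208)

(103,412,475): 103+412 > 475 → valid
(204,231,322): 204+231 > 322 → valid
(166,280,427): 166+280 > 427 → valid
(268,283,536): 268+283 > 536 → valid
(147,327,433): 147+327 > 433 → valid
(208,425,652): 208+425 ≤ 652 → not valid
5 of the 6 triples form a triangle.

5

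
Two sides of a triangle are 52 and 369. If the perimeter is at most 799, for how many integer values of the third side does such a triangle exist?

Triangle inequality: 317 < x < 421. Perimeter ≤ 799 gives x ≤ 799 − 52 − 369 = 378.
So 317 < x ≤ 378; integers 318 through 378: 61 values.

61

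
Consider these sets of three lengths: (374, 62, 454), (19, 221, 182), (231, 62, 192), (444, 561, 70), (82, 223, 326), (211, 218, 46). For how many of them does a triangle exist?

2

(62,374,454): 62+374 ≤ 454 → not valid
(19,182,221): 19+182 ≤ 221 → not valid
(62,192,231): 62+192 > 231 → valid
(70,444,561): 70+444 ≤ 561 → not valid
(82,223,326): 82+223 ≤ 326 → not valid
(46,211,218): 46+211 > 218 → valid
2 of the 6 triples form a triangle.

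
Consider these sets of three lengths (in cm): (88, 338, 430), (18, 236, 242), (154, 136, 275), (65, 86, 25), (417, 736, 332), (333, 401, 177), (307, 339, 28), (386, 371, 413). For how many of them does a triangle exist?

(88,338,430): 88+338 ≤ 430 → not valid
(18,236,242): 18+236 > 242 → valid
(136,154,275): 136+154 > 275 → valid
(25,65,86): 25+65 > 86 → valid
(332,417,736): 332+417 > 736 → valid
(177,333,401): 177+333 > 401 → valid
(28,307,339): 28+307 ≤ 339 → not valid
(371,386,413): 371+386 > 413 → valid
6 of the 8 triples form a triangle.

6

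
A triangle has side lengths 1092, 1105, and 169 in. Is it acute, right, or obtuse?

right

Compare the square of the longest side to the sum of squares of the other two: 169² + 1092² = 1221025 = 1105².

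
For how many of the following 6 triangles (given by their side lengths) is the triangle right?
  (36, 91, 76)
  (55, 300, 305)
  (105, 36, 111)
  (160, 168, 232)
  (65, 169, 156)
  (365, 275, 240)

5

(36,91,76): 36²+76² = 7072 < 8281 = 91² → obtuse
(55,300,305): 55²+300² = 93025 = 305² → right
(105,36,111): 36²+105² = 12321 = 111² → right
(160,168,232): 160²+168² = 53824 = 232² → right
(65,169,156): 65²+156² = 28561 = 169² → right
(365,275,240): 240²+275² = 133225 = 365² → right
5 of the 6 are right.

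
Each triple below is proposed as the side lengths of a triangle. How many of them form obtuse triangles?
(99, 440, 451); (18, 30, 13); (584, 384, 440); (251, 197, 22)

1

(99,440,451): 99²+440² = 203401 = 451² → right
(18,30,13): 13²+18² = 493 < 900 = 30² → obtuse
(584,384,440): 384²+440² = 341056 = 584² → right
(251,197,22): 22+197 ≤ 251, not a triangle
1 of the 4 is obtuse.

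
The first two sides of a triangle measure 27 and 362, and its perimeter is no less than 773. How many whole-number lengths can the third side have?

5

Triangle inequality: 335 < x < 389. Perimeter ≥ 773 gives x ≥ 773 − 27 − 362 = 384.
So 384 ≤ x < 389; integers 384 through 388: 5 values.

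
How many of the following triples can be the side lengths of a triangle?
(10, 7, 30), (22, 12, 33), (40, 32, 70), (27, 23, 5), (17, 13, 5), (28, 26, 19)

(7,10,30): 7+10 ≤ 30 → not valid
(12,22,33): 12+22 > 33 → valid
(32,40,70): 32+40 > 70 → valid
(5,23,27): 5+23 > 27 → valid
(5,13,17): 5+13 > 17 → valid
(19,26,28): 19+26 > 28 → valid
5 of the 6 triples form a triangle.

5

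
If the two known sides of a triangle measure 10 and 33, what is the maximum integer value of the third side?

42

The third side must be strictly less than 10 + 33 = 43.
The largest integer below 43 is 42.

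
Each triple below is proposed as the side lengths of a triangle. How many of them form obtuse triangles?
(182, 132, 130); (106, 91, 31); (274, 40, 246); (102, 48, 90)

2

(182,132,130): 130²+132² = 34324 > 33124 = 182² → acute
(106,91,31): 31²+91² = 9242 < 11236 = 106² → obtuse
(274,40,246): 40²+246² = 62116 < 75076 = 274² → obtuse
(102,48,90): 48²+90² = 10404 = 102² → right
2 of the 4 are obtuse.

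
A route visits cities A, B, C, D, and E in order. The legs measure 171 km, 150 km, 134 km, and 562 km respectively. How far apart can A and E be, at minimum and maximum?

The maximum is all hops collinear in one direction: 171 + 150 + 134 + 562 = 1017.
The longest hop is 562; the others sum to 455. Folding the others back against it leaves at least 562 − 455 = 107.

107 ≤ AE ≤ 1017 km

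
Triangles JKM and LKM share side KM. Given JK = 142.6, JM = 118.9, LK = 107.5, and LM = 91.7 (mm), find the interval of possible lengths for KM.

23.7 < KM < 199.2

From triangle JKM: |142.6 − 118.9| < KM < 142.6 + 118.9, i.e. 23.7 < KM < 261.5.
From triangle LKM: 15.8 < KM < 199.2.
Both must hold, so KM lies in the intersection.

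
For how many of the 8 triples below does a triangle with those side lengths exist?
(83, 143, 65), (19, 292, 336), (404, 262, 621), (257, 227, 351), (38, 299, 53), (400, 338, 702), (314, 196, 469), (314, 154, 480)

5

(65,83,143): 65+83 > 143 → valid
(19,292,336): 19+292 ≤ 336 → not valid
(262,404,621): 262+404 > 621 → valid
(227,257,351): 227+257 > 351 → valid
(38,53,299): 38+53 ≤ 299 → not valid
(338,400,702): 338+400 > 702 → valid
(196,314,469): 196+314 > 469 → valid
(154,314,480): 154+314 ≤ 480 → not valid
5 of the 8 triples form a triangle.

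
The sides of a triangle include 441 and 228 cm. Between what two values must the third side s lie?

213 < s < 669 (cm)

By the triangle inequality, s must be less than 441 + 228 = 669 and greater than |441 − 228| = 213.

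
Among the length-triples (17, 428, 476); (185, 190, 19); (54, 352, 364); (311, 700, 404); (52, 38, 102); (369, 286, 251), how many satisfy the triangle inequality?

4

(17,428,476): 17+428 ≤ 476 → not valid
(19,185,190): 19+185 > 190 → valid
(54,352,364): 54+352 > 364 → valid
(311,404,700): 311+404 > 700 → valid
(38,52,102): 38+52 ≤ 102 → not valid
(251,286,369): 251+286 > 369 → valid
4 of the 6 triples form a triangle.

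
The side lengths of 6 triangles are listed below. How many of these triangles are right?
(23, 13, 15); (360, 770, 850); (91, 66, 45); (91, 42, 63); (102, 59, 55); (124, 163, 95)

(23,13,15): 13²+15² = 394 < 529 = 23² → obtuse
(360,770,850): 360²+770² = 722500 = 850² → right
(91,66,45): 45²+66² = 6381 < 8281 = 91² → obtuse
(91,42,63): 42²+63² = 5733 < 8281 = 91² → obtuse
(102,59,55): 55²+59² = 6506 < 10404 = 102² → obtuse
(124,163,95): 95²+124² = 24401 < 26569 = 163² → obtuse
1 of the 6 is right.

1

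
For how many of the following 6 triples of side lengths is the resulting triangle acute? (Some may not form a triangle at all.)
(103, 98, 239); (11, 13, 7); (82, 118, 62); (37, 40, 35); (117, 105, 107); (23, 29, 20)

4

(103,98,239): 98+103 ≤ 239, not a triangle
(11,13,7): 7²+11² = 170 > 169 = 13² → acute
(82,118,62): 62²+82² = 10568 < 13924 = 118² → obtuse
(37,40,35): 35²+37² = 2594 > 1600 = 40² → acute
(117,105,107): 105²+107² = 22474 > 13689 = 117² → acute
(23,29,20): 20²+23² = 929 > 841 = 29² → acute
4 of the 6 are acute.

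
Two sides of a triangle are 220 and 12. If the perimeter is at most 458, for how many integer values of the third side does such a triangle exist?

Triangle inequality: 208 < x < 232. Perimeter ≤ 458 gives x ≤ 458 − 220 − 12 = 226.
So 208 < x ≤ 226; integers 209 through 226: 18 values.

18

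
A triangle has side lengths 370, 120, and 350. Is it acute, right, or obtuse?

right

Compare the square of the longest side to the sum of squares of the other two: 120² + 350² = 136900 = 370².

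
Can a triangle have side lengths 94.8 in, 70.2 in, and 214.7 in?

The longest side is 214.7, but the other two sum to only 165.0.
165.0 < 214.7, so the triangle inequality fails.

No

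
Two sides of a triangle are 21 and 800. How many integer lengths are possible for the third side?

41

The third side lies in the open interval (779, 821).
Integers from 780 to 820 inclusive: 820 − 780 + 1 = 41.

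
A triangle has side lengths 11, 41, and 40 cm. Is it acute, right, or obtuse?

Compare the square of the longest side to the sum of squares of the other two: 11² + 40² = 1721 > 1681 = 41².

acute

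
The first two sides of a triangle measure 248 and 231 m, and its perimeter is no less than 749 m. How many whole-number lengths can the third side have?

Triangle inequality: 17 < x < 479. Perimeter ≥ 749 gives x ≥ 749 − 248 − 231 = 270.
So 270 ≤ x < 479; integers 270 through 478: 209 values.

209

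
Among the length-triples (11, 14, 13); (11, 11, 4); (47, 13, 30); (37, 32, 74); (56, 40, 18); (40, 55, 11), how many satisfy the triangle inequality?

3

(11,13,14): 11+13 > 14 → valid
(4,11,11): 4+11 > 11 → valid
(13,30,47): 13+30 ≤ 47 → not valid
(32,37,74): 32+37 ≤ 74 → not valid
(18,40,56): 18+40 > 56 → valid
(11,40,55): 11+40 ≤ 55 → not valid
3 of the 6 triples form a triangle.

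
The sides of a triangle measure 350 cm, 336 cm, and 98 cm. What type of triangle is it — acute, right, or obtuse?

right

Compare the square of the longest side to the sum of squares of the other two: 98² + 336² = 122500 = 350².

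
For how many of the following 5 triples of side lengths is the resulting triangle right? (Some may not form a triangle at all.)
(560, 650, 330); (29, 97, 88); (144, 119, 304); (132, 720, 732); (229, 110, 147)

(560,650,330): 330²+560² = 422500 = 650² → right
(29,97,88): 29²+88² = 8585 < 9409 = 97² → obtuse
(144,119,304): 119+144 ≤ 304, not a triangle
(132,720,732): 132²+720² = 535824 = 732² → right
(229,110,147): 110²+147² = 33709 < 52441 = 229² → obtuse
2 of the 5 are right.

2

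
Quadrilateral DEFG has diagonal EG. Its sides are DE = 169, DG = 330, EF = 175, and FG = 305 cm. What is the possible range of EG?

161 < EG < 480

From triangle DEG: |169 − 330| < EG < 169 + 330, i.e. 161 < EG < 499.
From triangle FEG: 130 < EG < 480.
Both must hold, so EG lies in the intersection.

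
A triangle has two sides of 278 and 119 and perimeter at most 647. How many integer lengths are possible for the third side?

Triangle inequality: 159 < x < 397. Perimeter ≤ 647 gives x ≤ 647 − 278 − 119 = 250.
So 159 < x ≤ 250; integers 160 through 250: 91 values.

91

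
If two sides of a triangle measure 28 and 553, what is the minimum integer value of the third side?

526

The third side must be strictly greater than |28 − 553| = 525.
The smallest integer above 525 is 526.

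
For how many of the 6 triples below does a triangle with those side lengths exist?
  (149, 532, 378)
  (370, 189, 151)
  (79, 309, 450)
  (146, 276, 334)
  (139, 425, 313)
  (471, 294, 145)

2

(149,378,532): 149+378 ≤ 532 → not valid
(151,189,370): 151+189 ≤ 370 → not valid
(79,309,450): 79+309 ≤ 450 → not valid
(146,276,334): 146+276 > 334 → valid
(139,313,425): 139+313 > 425 → valid
(145,294,471): 145+294 ≤ 471 → not valid
2 of the 6 triples form a triangle.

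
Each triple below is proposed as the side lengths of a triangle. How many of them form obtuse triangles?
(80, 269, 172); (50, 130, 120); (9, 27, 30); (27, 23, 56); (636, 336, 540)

1

(80,269,172): 80+172 ≤ 269, not a triangle
(50,130,120): 50²+120² = 16900 = 130² → right
(9,27,30): 9²+27² = 810 < 900 = 30² → obtuse
(27,23,56): 23+27 ≤ 56, not a triangle
(636,336,540): 336²+540² = 404496 = 636² → right
1 of the 5 is obtuse.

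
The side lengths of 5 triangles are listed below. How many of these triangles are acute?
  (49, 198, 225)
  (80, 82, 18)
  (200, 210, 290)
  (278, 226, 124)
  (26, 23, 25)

(49,198,225): 49²+198² = 41605 < 50625 = 225² → obtuse
(80,82,18): 18²+80² = 6724 = 82² → right
(200,210,290): 200²+210² = 84100 = 290² → right
(278,226,124): 124²+226² = 66452 < 77284 = 278² → obtuse
(26,23,25): 23²+25² = 1154 > 676 = 26² → acute
1 of the 5 is acute.

1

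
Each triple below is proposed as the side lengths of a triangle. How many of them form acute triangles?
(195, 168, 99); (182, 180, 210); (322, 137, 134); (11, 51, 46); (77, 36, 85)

(195,168,99): 99²+168² = 38025 = 195² → right
(182,180,210): 180²+182² = 65524 > 44100 = 210² → acute
(322,137,134): 134+137 ≤ 322, not a triangle
(11,51,46): 11²+46² = 2237 < 2601 = 51² → obtuse
(77,36,85): 36²+77² = 7225 = 85² → right
1 of the 5 is acute.

1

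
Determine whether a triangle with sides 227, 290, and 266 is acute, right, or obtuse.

Compare the square of the longest side to the sum of squares of the other two: 227² + 266² = 122285 > 84100 = 290².

acute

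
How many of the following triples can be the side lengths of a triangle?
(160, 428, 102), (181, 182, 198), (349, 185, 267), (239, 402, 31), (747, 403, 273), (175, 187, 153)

3

(102,160,428): 102+160 ≤ 428 → not valid
(181,182,198): 181+182 > 198 → valid
(185,267,349): 185+267 > 349 → valid
(31,239,402): 31+239 ≤ 402 → not valid
(273,403,747): 273+403 ≤ 747 → not valid
(153,175,187): 153+175 > 187 → valid
3 of the 6 triples form a triangle.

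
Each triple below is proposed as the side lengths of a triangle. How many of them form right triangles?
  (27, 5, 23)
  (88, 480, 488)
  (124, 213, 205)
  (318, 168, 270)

2

(27,5,23): 5²+23² = 554 < 729 = 27² → obtuse
(88,480,488): 88²+480² = 238144 = 488² → right
(124,213,205): 124²+205² = 57401 > 45369 = 213² → acute
(318,168,270): 168²+270² = 101124 = 318² → right
2 of the 4 are right.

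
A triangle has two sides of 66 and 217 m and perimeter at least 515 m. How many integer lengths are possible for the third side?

Triangle inequality: 151 < x < 283. Perimeter ≥ 515 gives x ≥ 515 − 66 − 217 = 232.
So 232 ≤ x < 283; integers 232 through 282: 51 values.

51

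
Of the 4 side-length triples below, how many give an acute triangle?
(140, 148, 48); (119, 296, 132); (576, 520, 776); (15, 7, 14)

1

(140,148,48): 48²+140² = 21904 = 148² → right
(119,296,132): 119+132 ≤ 296, not a triangle
(576,520,776): 520²+576² = 602176 = 776² → right
(15,7,14): 7²+14² = 245 > 225 = 15² → acute
1 of the 4 is acute.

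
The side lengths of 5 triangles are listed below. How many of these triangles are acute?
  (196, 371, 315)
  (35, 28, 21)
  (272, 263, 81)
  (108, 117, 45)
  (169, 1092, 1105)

(196,371,315): 196²+315² = 137641 = 371² → right
(35,28,21): 21²+28² = 1225 = 35² → right
(272,263,81): 81²+263² = 75730 > 73984 = 272² → acute
(108,117,45): 45²+108² = 13689 = 117² → right
(169,1092,1105): 169²+1092² = 1221025 = 1105² → right
1 of the 5 is acute.

1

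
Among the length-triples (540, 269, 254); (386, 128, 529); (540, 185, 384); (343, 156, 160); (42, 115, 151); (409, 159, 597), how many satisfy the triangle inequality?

(254,269,540): 254+269 ≤ 540 → not valid
(128,386,529): 128+386 ≤ 529 → not valid
(185,384,540): 185+384 > 540 → valid
(156,160,343): 156+160 ≤ 343 → not valid
(42,115,151): 42+115 > 151 → valid
(159,409,597): 159+409 ≤ 597 → not valid
2 of the 6 triples form a triangle.

2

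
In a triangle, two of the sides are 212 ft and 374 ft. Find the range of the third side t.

162 < t < 586 (ft)

By the triangle inequality, t must be less than 212 + 374 = 586 and greater than |212 − 374| = 162.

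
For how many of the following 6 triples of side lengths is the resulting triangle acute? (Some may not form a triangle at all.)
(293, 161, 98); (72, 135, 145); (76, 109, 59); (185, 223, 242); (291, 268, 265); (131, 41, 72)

3

(293,161,98): 98+161 ≤ 293, not a triangle
(72,135,145): 72²+135² = 23409 > 21025 = 145² → acute
(76,109,59): 59²+76² = 9257 < 11881 = 109² → obtuse
(185,223,242): 185²+223² = 83954 > 58564 = 242² → acute
(291,268,265): 265²+268² = 142049 > 84681 = 291² → acute
(131,41,72): 41+72 ≤ 131, not a triangle
3 of the 6 are acute.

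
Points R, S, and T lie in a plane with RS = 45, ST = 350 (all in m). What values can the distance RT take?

305 ≤ RT ≤ 395 m

By the triangle inequality, |45 − 350| ≤ RT ≤ 45 + 350.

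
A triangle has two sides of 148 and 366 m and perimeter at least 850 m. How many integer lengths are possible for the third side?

178

Triangle inequality: 218 < x < 514. Perimeter ≥ 850 gives x ≥ 850 − 148 − 366 = 336.
So 336 ≤ x < 514; integers 336 through 513: 178 values.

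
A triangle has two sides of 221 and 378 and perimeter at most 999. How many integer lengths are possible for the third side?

243

Triangle inequality: 157 < x < 599. Perimeter ≤ 999 gives x ≤ 999 − 221 − 378 = 400.
So 157 < x ≤ 400; integers 158 through 400: 243 values.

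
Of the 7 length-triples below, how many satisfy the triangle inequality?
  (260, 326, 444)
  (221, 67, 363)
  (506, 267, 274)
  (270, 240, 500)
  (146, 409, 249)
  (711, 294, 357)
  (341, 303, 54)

(260,326,444): 260+326 > 444 → valid
(67,221,363): 67+221 ≤ 363 → not valid
(267,274,506): 267+274 > 506 → valid
(240,270,500): 240+270 > 500 → valid
(146,249,409): 146+249 ≤ 409 → not valid
(294,357,711): 294+357 ≤ 711 → not valid
(54,303,341): 54+303 > 341 → valid
4 of the 7 triples form a triangle.

4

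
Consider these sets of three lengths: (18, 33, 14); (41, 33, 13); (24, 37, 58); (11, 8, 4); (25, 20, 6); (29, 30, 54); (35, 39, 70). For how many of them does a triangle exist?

6

(14,18,33): 14+18 ≤ 33 → not valid
(13,33,41): 13+33 > 41 → valid
(24,37,58): 24+37 > 58 → valid
(4,8,11): 4+8 > 11 → valid
(6,20,25): 6+20 > 25 → valid
(29,30,54): 29+30 > 54 → valid
(35,39,70): 35+39 > 70 → valid
6 of the 7 triples form a triangle.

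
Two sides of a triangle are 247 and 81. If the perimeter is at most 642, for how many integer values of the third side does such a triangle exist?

Triangle inequality: 166 < x < 328. Perimeter ≤ 642 gives x ≤ 642 − 247 − 81 = 314.
So 166 < x ≤ 314; integers 167 through 314: 148 values.

148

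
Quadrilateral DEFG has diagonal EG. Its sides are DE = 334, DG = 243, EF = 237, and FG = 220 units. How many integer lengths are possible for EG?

From triangle DEG: 91 < EG < 577.
From triangle FEG: 17 < EG < 457.
Intersection: 91 < EG < 457, so integers 92 through 456: 365 values.

365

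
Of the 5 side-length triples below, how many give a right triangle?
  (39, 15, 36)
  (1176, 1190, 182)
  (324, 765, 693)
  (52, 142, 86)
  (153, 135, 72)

(39,15,36): 15²+36² = 1521 = 39² → right
(1176,1190,182): 182²+1176² = 1416100 = 1190² → right
(324,765,693): 324²+693² = 585225 = 765² → right
(52,142,86): 52+86 ≤ 142, not a triangle
(153,135,72): 72²+135² = 23409 = 153² → right
4 of the 5 are right.

4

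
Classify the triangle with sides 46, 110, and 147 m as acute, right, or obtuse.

Compare the square of the longest side to the sum of squares of the other two: 46² + 110² = 14216 < 21609 = 147².

obtuse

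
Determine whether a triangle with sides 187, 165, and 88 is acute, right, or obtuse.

right

Compare the square of the longest side to the sum of squares of the other two: 88² + 165² = 34969 = 187².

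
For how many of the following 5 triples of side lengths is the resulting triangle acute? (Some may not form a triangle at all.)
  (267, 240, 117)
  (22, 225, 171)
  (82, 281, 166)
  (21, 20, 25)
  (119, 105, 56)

1

(267,240,117): 117²+240² = 71289 = 267² → right
(22,225,171): 22+171 ≤ 225, not a triangle
(82,281,166): 82+166 ≤ 281, not a triangle
(21,20,25): 20²+21² = 841 > 625 = 25² → acute
(119,105,56): 56²+105² = 14161 = 119² → right
1 of the 5 is acute.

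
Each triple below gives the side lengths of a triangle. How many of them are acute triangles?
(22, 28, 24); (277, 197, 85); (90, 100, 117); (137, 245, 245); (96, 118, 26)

3

(22,28,24): 22²+24² = 1060 > 784 = 28² → acute
(277,197,85): 85²+197² = 46034 < 76729 = 277² → obtuse
(90,100,117): 90²+100² = 18100 > 13689 = 117² → acute
(137,245,245): 137²+245² = 78794 > 60025 = 245² → acute
(96,118,26): 26²+96² = 9892 < 13924 = 118² → obtuse
3 of the 5 are acute.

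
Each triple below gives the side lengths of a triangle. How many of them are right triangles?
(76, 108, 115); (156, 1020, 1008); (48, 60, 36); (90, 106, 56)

3

(76,108,115): 76²+108² = 17440 > 13225 = 115² → acute
(156,1020,1008): 156²+1008² = 1040400 = 1020² → right
(48,60,36): 36²+48² = 3600 = 60² → right
(90,106,56): 56²+90² = 11236 = 106² → right
3 of the 4 are right.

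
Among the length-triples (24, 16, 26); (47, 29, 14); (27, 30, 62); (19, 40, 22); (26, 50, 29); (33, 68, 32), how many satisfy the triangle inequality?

3

(16,24,26): 16+24 > 26 → valid
(14,29,47): 14+29 ≤ 47 → not valid
(27,30,62): 27+30 ≤ 62 → not valid
(19,22,40): 19+22 > 40 → valid
(26,29,50): 26+29 > 50 → valid
(32,33,68): 32+33 ≤ 68 → not valid
3 of the 6 triples form a triangle.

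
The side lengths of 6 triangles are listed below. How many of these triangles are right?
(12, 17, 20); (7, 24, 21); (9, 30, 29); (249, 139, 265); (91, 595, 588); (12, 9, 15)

2

(12,17,20): 12²+17² = 433 > 400 = 20² → acute
(7,24,21): 7²+21² = 490 < 576 = 24² → obtuse
(9,30,29): 9²+29² = 922 > 900 = 30² → acute
(249,139,265): 139²+249² = 81322 > 70225 = 265² → acute
(91,595,588): 91²+588² = 354025 = 595² → right
(12,9,15): 9²+12² = 225 = 15² → right
2 of the 6 are right.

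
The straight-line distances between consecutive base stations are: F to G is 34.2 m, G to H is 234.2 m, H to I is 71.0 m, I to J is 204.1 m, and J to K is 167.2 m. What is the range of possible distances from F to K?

The maximum is all hops collinear in one direction: 34.2 + 234.2 + 71.0 + 204.1 + 167.2 = 710.7.
The longest hop is 234.2; the others sum to 476.5. Since 234.2 ≤ 476.5, the path can fold back on itself completely, so the minimum distance is 0.

0 ≤ FK ≤ 710.7 m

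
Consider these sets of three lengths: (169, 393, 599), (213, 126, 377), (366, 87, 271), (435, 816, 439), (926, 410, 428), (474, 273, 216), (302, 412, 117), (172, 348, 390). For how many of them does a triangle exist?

(169,393,599): 169+393 ≤ 599 → not valid
(126,213,377): 126+213 ≤ 377 → not valid
(87,271,366): 87+271 ≤ 366 → not valid
(435,439,816): 435+439 > 816 → valid
(410,428,926): 410+428 ≤ 926 → not valid
(216,273,474): 216+273 > 474 → valid
(117,302,412): 117+302 > 412 → valid
(172,348,390): 172+348 > 390 → valid
4 of the 8 triples form a triangle.

4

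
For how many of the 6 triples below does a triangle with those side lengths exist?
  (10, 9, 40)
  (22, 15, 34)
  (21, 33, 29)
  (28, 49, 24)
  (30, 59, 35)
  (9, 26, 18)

5

(9,10,40): 9+10 ≤ 40 → not valid
(15,22,34): 15+22 > 34 → valid
(21,29,33): 21+29 > 33 → valid
(24,28,49): 24+28 > 49 → valid
(30,35,59): 30+35 > 59 → valid
(9,18,26): 9+18 > 26 → valid
5 of the 6 triples form a triangle.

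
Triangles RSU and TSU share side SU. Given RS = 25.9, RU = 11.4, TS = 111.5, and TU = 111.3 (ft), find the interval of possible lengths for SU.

From triangle RSU: |25.9 − 11.4| < SU < 25.9 + 11.4, i.e. 14.5 < SU < 37.3.
From triangle TSU: 0.2 < SU < 222.8.
Both must hold, so SU lies in the intersection.

14.5 < SU < 37.3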